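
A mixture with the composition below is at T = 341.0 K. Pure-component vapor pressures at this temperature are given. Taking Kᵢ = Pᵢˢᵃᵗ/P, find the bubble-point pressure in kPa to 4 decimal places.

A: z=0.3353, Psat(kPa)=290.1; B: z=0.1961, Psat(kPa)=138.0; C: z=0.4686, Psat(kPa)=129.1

At the bubble point ψ → 0, so ΣzᵢKᵢ = 1 with Kᵢ = Pᵢˢᵃᵗ/P ⇒ P = ΣzᵢPᵢˢᵃᵗ.
P = 0.3353·290.1 + 0.1961·138.0 + 0.4686·129.1 = 184.8286 kPa

Pbub = 184.8286 kPa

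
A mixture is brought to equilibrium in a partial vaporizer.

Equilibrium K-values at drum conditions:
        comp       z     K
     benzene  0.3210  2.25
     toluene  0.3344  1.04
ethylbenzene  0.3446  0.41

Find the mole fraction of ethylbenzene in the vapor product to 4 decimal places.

y_ethylbenzene = 0.1899

Newton–Raphson from β = 0.45:
  β = 0.4500: g = -0.00687, g' = -0.4283 → β = 0.4340
Converged at β = 0.4340.
Compositions from xᵢ = zᵢ/(1+β(Kᵢ−1)), yᵢ = Kᵢxᵢ:
  benzene: x = 0.2081, y = 0.4682
  toluene: x = 0.3287, y = 0.3418
  ethylbenzene: x = 0.4632, y = 0.1899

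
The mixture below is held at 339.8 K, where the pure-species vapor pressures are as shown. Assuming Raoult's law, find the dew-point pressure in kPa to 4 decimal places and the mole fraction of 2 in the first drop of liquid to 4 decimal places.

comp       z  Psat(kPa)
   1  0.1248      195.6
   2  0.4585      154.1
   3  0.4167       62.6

At the dew point ψ → 1, so Σzᵢ/Kᵢ = 1 with Kᵢ = Pᵢˢᵃᵗ/P ⇒ 1/P = Σzᵢ/Pᵢˢᵃᵗ.
1/P = 0.1248/195.6 + 0.4585/154.1 + 0.4167/62.6 = 0.0102699 ⇒ P = 97.3717 kPa
xᵢ = zᵢP/Pᵢˢᵃᵗ ⇒ x_2 = 0.4585·97.3717/154.1 = 0.2897

Pdew = 97.3717 kPa, x_2 = 0.2897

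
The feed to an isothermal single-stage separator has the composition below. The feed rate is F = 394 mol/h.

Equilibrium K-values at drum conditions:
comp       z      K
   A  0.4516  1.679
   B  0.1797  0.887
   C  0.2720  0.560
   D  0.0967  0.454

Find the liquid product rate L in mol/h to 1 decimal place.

Material balance + equilibrium reduce to Σ zᵢ(Kᵢ−1)/(1+ψ(Kᵢ−1)) = 0.
g(0) = ΣzᵢKᵢ − 1 = 0.1139 and g(1) = 1 − Σzᵢ/Kᵢ = -0.1703, so a root lies in (0, 1).
Iterate (Newton) starting at ψ = 0.5:
  ψ = 0.5000: g = -0.01866, g' = -0.2597 → ψ = 0.4281
  ψ = 0.4281: g = -0.00013, g' = -0.2566 → ψ = 0.4276
Converged at ψ = 0.4276.
Then V = ψ·F = 0.4276·394 = 168.5 mol/h and L = F − V = 225.5 mol/h.

L = 225.5 mol/h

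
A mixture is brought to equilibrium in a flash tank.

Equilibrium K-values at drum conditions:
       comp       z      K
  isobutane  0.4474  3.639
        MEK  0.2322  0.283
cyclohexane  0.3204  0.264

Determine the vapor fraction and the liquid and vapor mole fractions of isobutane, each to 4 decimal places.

ψ = 0.4051, x_isobutane = 0.2162, y_isobutane = 0.7869

Newton–Raphson from ψ = 0.49:
  ψ = 0.4900: g = -0.11060, g' = -1.3008 → ψ = 0.4050
  ψ = 0.4050: g = 0.00017, g' = -1.3174 → ψ = 0.4051
Converged at ψ = 0.4051.
Compositions from xᵢ = zᵢ/(1+ψ(Kᵢ−1)), yᵢ = Kᵢxᵢ:
  isobutane: x = 0.2162, y = 0.7869
  MEK: x = 0.3273, y = 0.0926
  cyclohexane: x = 0.4565, y = 0.1205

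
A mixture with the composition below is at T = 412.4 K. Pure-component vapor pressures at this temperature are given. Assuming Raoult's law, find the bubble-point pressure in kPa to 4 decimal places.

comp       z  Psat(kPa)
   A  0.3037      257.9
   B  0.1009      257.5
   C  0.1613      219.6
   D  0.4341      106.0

At the bubble point ψ → 0, so ΣzᵢKᵢ = 1 with Kᵢ = Pᵢˢᵃᵗ/P ⇒ P = ΣzᵢPᵢˢᵃᵗ.
P = 0.3037·257.9 + 0.1009·257.5 + 0.1613·219.6 + 0.4341·106.0 = 185.7421 kPa

Pbub = 185.7421 kPa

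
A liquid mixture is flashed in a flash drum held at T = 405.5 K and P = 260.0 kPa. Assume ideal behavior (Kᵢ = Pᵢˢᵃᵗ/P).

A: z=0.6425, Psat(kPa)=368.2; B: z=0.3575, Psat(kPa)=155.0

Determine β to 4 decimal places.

β = 0.7319

Raoult's law: Kᵢ = Pᵢˢᵃᵗ/P = Pᵢˢᵃᵗ/260.0.
  K_A = 368.2/260.0 = 1.416154, K_B = 155.0/260.0 = 0.596154
Rachford–Rice: g(β) = Σ zᵢ(Kᵢ−1)/(1+β(Kᵢ−1)) = 0.
g(0) = ΣzᵢKᵢ − 1 = 0.1230 and g(1) = 1 − Σzᵢ/Kᵢ = -0.0534, so a root lies in (0, 1).
Binary case is linear: z₁(K₁−1)(1+β(K₂−1)) + z₂(K₂−1)(1+β(K₁−1)) = 0
⇒ β = [z₁(K₁−1)+z₂(K₂−1)] / [−(K₁−1)(K₂−1)] = 0.12300/0.16806 = 0.7319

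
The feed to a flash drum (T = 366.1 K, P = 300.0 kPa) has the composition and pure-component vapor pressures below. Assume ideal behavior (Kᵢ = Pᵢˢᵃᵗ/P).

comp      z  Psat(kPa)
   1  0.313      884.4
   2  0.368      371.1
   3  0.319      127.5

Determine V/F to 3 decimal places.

Raoult's law: Kᵢ = Pᵢˢᵃᵗ/P = Pᵢˢᵃᵗ/300.0.
  K_1 = 884.4/300.0 = 2.94800, K_2 = 371.1/300.0 = 1.23700, K_3 = 127.5/300.0 = 0.42500
Rachford–Rice: g(V/F) = Σ zᵢ(Kᵢ−1)/(1+V/F(Kᵢ−1)) = 0.
Feasibility: ΣzᵢKᵢ = 1.514, Σzᵢ/Kᵢ = 1.154 — both > 1, two phases present.
Newton–Raphson from V/F = 0.5:
  V/F = 0.500: g = 0.1294, g' = -0.529 → V/F = 0.745
  V/F = 0.745: g = 0.0022, g' = -0.535 → V/F = 0.749
Converged at V/F = 0.749.

V/F = 0.749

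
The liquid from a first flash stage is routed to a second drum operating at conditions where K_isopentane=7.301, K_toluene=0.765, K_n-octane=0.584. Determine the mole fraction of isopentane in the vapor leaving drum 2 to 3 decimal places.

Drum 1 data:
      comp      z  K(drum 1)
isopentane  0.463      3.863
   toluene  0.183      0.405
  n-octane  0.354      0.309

y_isopentane (drum 2) = 0.395

Drum 1:
Rachford–Rice: g(ψ₁) = Σ zᵢ(Kᵢ−1)/(1+ψ₁(Kᵢ−1)) = 0.
g(0) = ΣzᵢKᵢ − 1 = 0.972 and g(1) = 1 − Σzᵢ/Kᵢ = -0.717, so a root lies in (0, 1).
Newton–Raphson from ψ₁ = 0.42:
  ψ₁ = 0.420: g = 0.1121, g' = -1.233 → ψ₁ = 0.511
  ψ₁ = 0.511: g = 0.0037, g' = -1.163 → ψ₁ = 0.514
Converged at ψ₁ = 0.514.
Drum-1 compositions:
  isopentane: x = 0.187, y = 0.724
  toluene: x = 0.264, y = 0.107
  n-octane: x = 0.549, y = 0.170
Drum-2 feed = drum-1 liquid: z₂ = (0.1873, 0.2636, 0.5490).
Drum 2:
Rachford–Rice: g(ψ₂) = Σ zᵢ(Kᵢ−1)/(1+ψ₂(Kᵢ−1)) = 0.
g(0) = ΣzᵢKᵢ − 1 = 0.890 and g(1) = 1 − Σzᵢ/Kᵢ = -0.310, so a root lies in (0, 1).
Newton iteration, ψ₂⁰ = 0.51:
  ψ₂ = 0.510: g = -0.0802, g' = -0.591 → ψ₂ = 0.374
  ψ₂ = 0.374: g = 0.0130, g' = -0.810 → ψ₂ = 0.390
  ψ₂ = 0.390: g = 0.0003, g' = -0.775 → ψ₂ = 0.391
Converged at ψ₂ = 0.391.
  isopentane: x = 0.054, y = 0.395
  toluene: x = 0.290, y = 0.222
  n-octane: x = 0.656, y = 0.383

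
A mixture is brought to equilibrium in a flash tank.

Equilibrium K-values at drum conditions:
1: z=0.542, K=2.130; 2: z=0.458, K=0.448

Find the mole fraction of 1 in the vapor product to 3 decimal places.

Material balance + equilibrium reduce to Σ zᵢ(Kᵢ−1)/(1+V/F(Kᵢ−1)) = 0.
Check two-phase: ΣzᵢKᵢ = 1.360 > 1 and Σzᵢ/Kᵢ = 1.277 > 1, so g(0) = 0.360 > 0 and g(1) = -0.277 < 0.
Iterate (Newton) starting at V/F = 0.5:
  V/F = 0.500: g = 0.0422, g' = -0.549 → V/F = 0.577
Converged at V/F = 0.577.
Compositions from xᵢ = zᵢ/(1+V/F(Kᵢ−1)), yᵢ = Kᵢxᵢ:
  1: x = 0.328, y = 0.699
  2: x = 0.672, y = 0.301

y_1 = 0.699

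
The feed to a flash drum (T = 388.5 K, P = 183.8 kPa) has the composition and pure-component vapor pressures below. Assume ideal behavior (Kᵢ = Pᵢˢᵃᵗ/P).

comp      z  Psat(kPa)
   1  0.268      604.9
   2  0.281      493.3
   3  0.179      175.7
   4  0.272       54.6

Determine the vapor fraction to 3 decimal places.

Raoult's law: Kᵢ = Pᵢˢᵃᵗ/P = Pᵢˢᵃᵗ/183.8.
  K_1 = 604.9/183.8 = 3.29108, K_2 = 493.3/183.8 = 2.68390, K_3 = 175.7/183.8 = 0.95593, K_4 = 54.6/183.8 = 0.29706
Material balance + equilibrium reduce to Σ zᵢ(Kᵢ−1)/(1+ψ(Kᵢ−1)) = 0.
g(0) = ΣzᵢKᵢ − 1 = 0.888 and g(1) = 1 − Σzᵢ/Kᵢ = -0.289, so a root lies in (0, 1).
Newton iteration, ψ⁰ = 0.49:
  ψ = 0.490: g = 0.2488, g' = -0.865 → ψ = 0.778
  ψ = 0.778: g = -0.0044, g' = -0.986 → ψ = 0.773
Converged at ψ = 0.773.

ψ = 0.773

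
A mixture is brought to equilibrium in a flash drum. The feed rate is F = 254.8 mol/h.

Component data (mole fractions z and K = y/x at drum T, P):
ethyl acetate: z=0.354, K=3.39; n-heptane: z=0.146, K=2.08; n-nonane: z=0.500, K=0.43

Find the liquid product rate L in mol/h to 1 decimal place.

L = 98.6 mol/h

Rachford–Rice: g(β) = Σ zᵢ(Kᵢ−1)/(1+β(Kᵢ−1)) = 0.
Feasibility: ΣzᵢKᵢ = 1.719, Σzᵢ/Kᵢ = 1.337 — both > 1, two phases present.
Newton iteration, β⁰ = 0.5:
  β = 0.500: g = 0.0892, g' = -0.809 → β = 0.610
  β = 0.610: g = 0.0022, g' = -0.778 → β = 0.613
Converged at β = 0.613.
Then V = β·F = 0.6130·254.8 = 156.2 mol/h and L = F − V = 98.6 mol/h.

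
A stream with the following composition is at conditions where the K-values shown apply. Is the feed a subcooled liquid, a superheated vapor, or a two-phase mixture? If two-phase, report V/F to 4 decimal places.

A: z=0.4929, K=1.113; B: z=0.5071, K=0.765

ΣzᵢKᵢ = 0.9365; Σzᵢ/Kᵢ = 1.1057.
Since ΣzᵢKᵢ < 1 the mixture is below its bubble point — single liquid phase.

subcooled liquid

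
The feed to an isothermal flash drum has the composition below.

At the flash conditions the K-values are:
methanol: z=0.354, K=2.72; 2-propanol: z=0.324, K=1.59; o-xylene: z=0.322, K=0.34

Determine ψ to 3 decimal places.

Rachford–Rice: g(ψ) = Σ zᵢ(Kᵢ−1)/(1+ψ(Kᵢ−1)) = 0.
Feasibility: ΣzᵢKᵢ = 1.588, Σzᵢ/Kᵢ = 1.281 — both > 1, two phases present.
Iterate (Newton) starting at ψ = 0.56:
  ψ = 0.560: g = 0.1167, g' = -0.688 → ψ = 0.730
  ψ = 0.730: g = -0.0062, g' = -0.783 → ψ = 0.722
Converged at ψ = 0.722.

ψ = 0.722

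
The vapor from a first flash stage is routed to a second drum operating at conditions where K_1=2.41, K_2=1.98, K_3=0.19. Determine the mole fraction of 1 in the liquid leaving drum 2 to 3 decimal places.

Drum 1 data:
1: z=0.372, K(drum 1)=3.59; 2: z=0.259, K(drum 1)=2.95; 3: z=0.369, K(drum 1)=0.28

x_1 (drum 2) = 0.220

Drum 1:
Material balance + equilibrium reduce to Σ zᵢ(Kᵢ−1)/(1+ψ₁(Kᵢ−1)) = 0.
Feasibility: ΣzᵢKᵢ = 2.203, Σzᵢ/Kᵢ = 1.509 — both > 1, two phases present.
Newton iteration, ψ₁⁰ = 0.5:
  ψ₁ = 0.500: g = 0.2604, g' = -1.193 → ψ₁ = 0.718
  ψ₁ = 0.718: g = -0.0030, g' = -1.296 → ψ₁ = 0.716
Converged at ψ₁ = 0.716.
Drum-1 compositions:
  1: x = 0.130, y = 0.468
  2: x = 0.108, y = 0.319
  3: x = 0.762, y = 0.213
Drum-2 feed = drum-1 vapor: z₂ = (0.4679, 0.3189, 0.2132).
Drum 2:
Newton iteration, ψ₂⁰ = 0.67:
  ψ₂ = 0.670: g = 0.1502, g' = -1.027 → ψ₂ = 0.816
  ψ₂ = 0.816: g = -0.0295, g' = -1.514 → ψ₂ = 0.797
  ψ₂ = 0.797: g = -0.0010, g' = -1.416 → ψ₂ = 0.796
Converged at ψ₂ = 0.796.
  1: x = 0.220, y = 0.531
  2: x = 0.179, y = 0.355
  3: x = 0.600, y = 0.114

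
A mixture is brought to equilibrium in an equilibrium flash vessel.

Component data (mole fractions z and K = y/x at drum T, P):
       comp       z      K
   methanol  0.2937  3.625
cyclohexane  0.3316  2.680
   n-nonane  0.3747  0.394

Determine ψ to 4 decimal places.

Let ψ = V/F and solve Σ zᵢ(Kᵢ−1)/(1+ψ(Kᵢ−1)) = 0.
Feasibility: ΣzᵢKᵢ = 2.1010, Σzᵢ/Kᵢ = 1.1558 — both > 1, two phases present.
Iterate (Newton) starting at ψ = 0.5:
  ψ = 0.5000: g = 0.31038, g' = -0.9381 → ψ = 0.8308
  ψ = 0.8308: g = 0.01756, g' = -0.9212 → ψ = 0.8499
  ψ = 0.8499: g = -0.00015, g' = -0.9377 → ψ = 0.8497
Converged at ψ = 0.8497.

ψ = 0.8497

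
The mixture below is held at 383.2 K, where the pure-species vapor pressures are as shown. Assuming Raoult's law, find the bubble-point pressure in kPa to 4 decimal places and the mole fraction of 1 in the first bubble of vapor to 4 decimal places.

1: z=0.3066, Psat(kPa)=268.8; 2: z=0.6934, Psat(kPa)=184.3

At the bubble point ψ → 0, so ΣzᵢKᵢ = 1 with Kᵢ = Pᵢˢᵃᵗ/P ⇒ P = ΣzᵢPᵢˢᵃᵗ.
P = 0.3066·268.8 + 0.6934·184.3 = 210.2077 kPa
yᵢ = zᵢPᵢˢᵃᵗ/P ⇒ y_1 = 0.3066·268.8/210.2077 = 0.3921

Pbub = 210.2077 kPa, y_1 = 0.3921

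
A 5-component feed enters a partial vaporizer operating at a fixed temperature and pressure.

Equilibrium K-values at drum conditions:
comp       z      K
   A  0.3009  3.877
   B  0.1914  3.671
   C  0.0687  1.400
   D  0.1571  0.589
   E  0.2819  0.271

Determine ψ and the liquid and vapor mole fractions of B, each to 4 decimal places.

Let ψ = V/F and solve Σ zᵢ(Kᵢ−1)/(1+ψ(Kᵢ−1)) = 0.
Check two-phase: ΣzᵢKᵢ = 2.1343 > 1 and Σzᵢ/Kᵢ = 1.4858 > 1, so g(0) = 1.1343 > 0 and g(1) = -0.4858 < 0.
Newton iteration, ψ⁰ = 0.5:
  ψ = 0.5000: g = 0.19216, g' = -1.0898 → ψ = 0.6763
  ψ = 0.6763: g = 0.00287, g' = -1.1010 → ψ = 0.6789
Converged at ψ = 0.6789.
Compositions from xᵢ = zᵢ/(1+ψ(Kᵢ−1)), yᵢ = Kᵢxᵢ:
  A: x = 0.1019, y = 0.3950
  B: x = 0.0680, y = 0.2497
  C: x = 0.0540, y = 0.0756
  D: x = 0.2179, y = 0.1283
  E: x = 0.5582, y = 0.1513

ψ = 0.6789, x_B = 0.0680, y_B = 0.2497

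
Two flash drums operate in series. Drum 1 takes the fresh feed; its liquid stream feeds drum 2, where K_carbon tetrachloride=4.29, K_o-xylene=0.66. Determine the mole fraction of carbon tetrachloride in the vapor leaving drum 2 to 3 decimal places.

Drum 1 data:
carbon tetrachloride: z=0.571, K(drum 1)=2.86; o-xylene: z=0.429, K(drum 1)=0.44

Drum 1:
Let ψ₁ = V/F and solve Σ zᵢ(Kᵢ−1)/(1+ψ₁(Kᵢ−1)) = 0.
Feasibility: ΣzᵢKᵢ = 1.822, Σzᵢ/Kᵢ = 1.175 — both > 1, two phases present.
Binary case is linear: z₁(K₁−1)(1+ψ₁(K₂−1)) + z₂(K₂−1)(1+ψ₁(K₁−1)) = 0
⇒ ψ₁ = [z₁(K₁−1)+z₂(K₂−1)] / [−(K₁−1)(K₂−1)] = 0.8218/1.0416 = 0.789
Drum-1 compositions:
  carbon tetrachloride: x = 0.231, y = 0.662
  o-xylene: x = 0.769, y = 0.338
Drum-2 feed = drum-1 liquid: z₂ = (0.2314, 0.7686).
Drum 2:
Let ψ₂ = V/F and solve Σ zᵢ(Kᵢ−1)/(1+ψ₂(Kᵢ−1)) = 0.
Feasibility: ΣzᵢKᵢ = 1.500, Σzᵢ/Kᵢ = 1.218 — both > 1, two phases present.
Newton iteration, ψ₂⁰ = 0.5:
  ψ₂ = 0.500: g = -0.0270, g' = -0.487 → ψ₂ = 0.445
  ψ₂ = 0.445: g = 0.0013, g' = -0.536 → ψ₂ = 0.447
Converged at ψ₂ = 0.447.
  carbon tetrachloride: x = 0.094, y = 0.402
  o-xylene: x = 0.906, y = 0.598

y_carbon tetrachloride (drum 2) = 0.402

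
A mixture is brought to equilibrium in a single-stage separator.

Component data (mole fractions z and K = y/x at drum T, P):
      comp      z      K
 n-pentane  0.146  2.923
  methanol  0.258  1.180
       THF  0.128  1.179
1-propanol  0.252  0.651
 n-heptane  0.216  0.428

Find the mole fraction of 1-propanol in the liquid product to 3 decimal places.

Rachford–Rice: g(ψ) = Σ zᵢ(Kᵢ−1)/(1+ψ(Kᵢ−1)) = 0.
g(0) = ΣzᵢKᵢ − 1 = 0.139 and g(1) = 1 − Σzᵢ/Kᵢ = -0.269, so a root lies in (0, 1).
Newton–Raphson from ψ = 0.37:
  ψ = 0.370: g = -0.0286, g' = -0.349 → ψ = 0.288
  ψ = 0.288: g = 0.0009, g' = -0.374 → ψ = 0.290
Converged at ψ = 0.290.
Compositions from xᵢ = zᵢ/(1+ψ(Kᵢ−1)), yᵢ = Kᵢxᵢ:
  n-pentane: x = 0.094, y = 0.274
  methanol: x = 0.245, y = 0.289
  THF: x = 0.122, y = 0.143
  1-propanol: x = 0.280, y = 0.183
  n-heptane: x = 0.259, y = 0.111

x_1-propanol = 0.280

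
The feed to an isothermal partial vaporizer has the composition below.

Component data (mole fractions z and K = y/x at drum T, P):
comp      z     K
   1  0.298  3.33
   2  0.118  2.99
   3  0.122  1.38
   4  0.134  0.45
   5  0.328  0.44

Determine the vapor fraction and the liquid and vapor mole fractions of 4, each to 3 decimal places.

ψ = 0.667, x_4 = 0.212, y_4 = 0.095

Material balance + equilibrium reduce to Σ zᵢ(Kᵢ−1)/(1+ψ(Kᵢ−1)) = 0.
Check two-phase: ΣzᵢKᵢ = 1.718 > 1 and Σzᵢ/Kᵢ = 1.261 > 1, so g(0) = 0.718 > 0 and g(1) = -0.261 < 0.
Newton–Raphson from ψ = 0.5:
  ψ = 0.500: g = 0.1206, g' = -0.751 → ψ = 0.661
  ψ = 0.661: g = 0.0046, g' = -0.709 → ψ = 0.667
Converged at ψ = 0.667.
Compositions from xᵢ = zᵢ/(1+ψ(Kᵢ−1)), yᵢ = Kᵢxᵢ:
  1: x = 0.117, y = 0.388
  2: x = 0.051, y = 0.152
  3: x = 0.097, y = 0.134
  4: x = 0.212, y = 0.095
  5: x = 0.524, y = 0.230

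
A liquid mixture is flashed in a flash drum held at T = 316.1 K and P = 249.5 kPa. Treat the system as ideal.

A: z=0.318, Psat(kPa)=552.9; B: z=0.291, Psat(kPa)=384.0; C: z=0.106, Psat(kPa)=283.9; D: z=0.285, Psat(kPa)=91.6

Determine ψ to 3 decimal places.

ψ = 0.722

Raoult's law: Kᵢ = Pᵢˢᵃᵗ/P = Pᵢˢᵃᵗ/249.5.
  K_A = 552.9/249.5 = 2.21603, K_B = 384.0/249.5 = 1.53908, K_C = 283.9/249.5 = 1.13788, K_D = 91.6/249.5 = 0.36713
Rachford–Rice: g(ψ) = Σ zᵢ(Kᵢ−1)/(1+ψ(Kᵢ−1)) = 0.
Check two-phase: ΣzᵢKᵢ = 1.378 > 1 and Σzᵢ/Kᵢ = 1.202 > 1, so g(0) = 0.378 > 0 and g(1) = -0.202 < 0.
Newton–Raphson from ψ = 0.5:
  ψ = 0.500: g = 0.1139, g' = -0.480 → ψ = 0.737
  ψ = 0.737: g = -0.0086, g' = -0.577 → ψ = 0.722
Converged at ψ = 0.722.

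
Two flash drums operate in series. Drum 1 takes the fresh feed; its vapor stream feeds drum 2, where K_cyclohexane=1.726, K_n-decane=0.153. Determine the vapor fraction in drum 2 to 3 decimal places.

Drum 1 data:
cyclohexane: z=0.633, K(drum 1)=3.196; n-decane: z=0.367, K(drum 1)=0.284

V/F (drum 2) = 0.633

Drum 1:
Rachford–Rice: g(ψ₁) = Σ zᵢ(Kᵢ−1)/(1+ψ₁(Kᵢ−1)) = 0.
Check two-phase: ΣzᵢKᵢ = 2.127 > 1 and Σzᵢ/Kᵢ = 1.490 > 1, so g(0) = 1.127 > 0 and g(1) = -0.490 < 0.
Iterate (Newton) starting at ψ₁ = 0.5:
  ψ₁ = 0.500: g = 0.2533, g' = -1.150 → ψ₁ = 0.720
  ψ₁ = 0.720: g = -0.0041, g' = -1.260 → ψ₁ = 0.717
Converged at ψ₁ = 0.717.
Drum-1 compositions:
  cyclohexane: x = 0.246, y = 0.786
  n-decane: x = 0.754, y = 0.214
Drum-2 feed = drum-1 vapor: z₂ = (0.7858, 0.2142).
Drum 2:
Binary case is linear: z₁(K₁−1)(1+ψ₂(K₂−1)) + z₂(K₂−1)(1+ψ₂(K₁−1)) = 0
⇒ ψ₂ = [z₁(K₁−1)+z₂(K₂−1)] / [−(K₁−1)(K₂−1)] = 0.3891/0.6149 = 0.633
  cyclohexane: x = 0.538, y = 0.929
  n-decane: x = 0.462, y = 0.071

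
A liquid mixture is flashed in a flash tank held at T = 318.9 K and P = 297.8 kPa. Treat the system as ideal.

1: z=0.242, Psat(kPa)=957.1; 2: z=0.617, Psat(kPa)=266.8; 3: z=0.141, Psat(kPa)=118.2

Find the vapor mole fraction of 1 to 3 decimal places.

Raoult's law: Kᵢ = Pᵢˢᵃᵗ/P = Pᵢˢᵃᵗ/297.8.
  K_1 = 957.1/297.8 = 3.21390, K_2 = 266.8/297.8 = 0.89590, K_3 = 118.2/297.8 = 0.39691
Material balance + equilibrium reduce to Σ zᵢ(Kᵢ−1)/(1+ψ(Kᵢ−1)) = 0.
Check two-phase: ΣzᵢKᵢ = 1.387 > 1 and Σzᵢ/Kᵢ = 1.119 > 1, so g(0) = 0.387 > 0 and g(1) = -0.119 < 0.
Iterate (Newton) starting at ψ = 0.5:
  ψ = 0.500: g = 0.0648, g' = -0.380 → ψ = 0.671
  ψ = 0.671: g = 0.0038, g' = -0.344 → ψ = 0.682
Converged at ψ = 0.682.
Compositions from xᵢ = zᵢ/(1+ψ(Kᵢ−1)), yᵢ = Kᵢxᵢ:
  1: x = 0.096, y = 0.310
  2: x = 0.664, y = 0.595
  3: x = 0.239, y = 0.095

y_1 = 0.310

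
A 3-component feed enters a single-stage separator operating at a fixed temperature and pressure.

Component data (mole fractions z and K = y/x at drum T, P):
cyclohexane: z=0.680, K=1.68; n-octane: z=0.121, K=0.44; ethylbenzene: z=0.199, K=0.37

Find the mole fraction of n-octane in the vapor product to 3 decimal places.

y_n-octane = 0.084

Rachford–Rice: g(ψ) = Σ zᵢ(Kᵢ−1)/(1+ψ(Kᵢ−1)) = 0.
Check two-phase: ΣzᵢKᵢ = 1.269 > 1 and Σzᵢ/Kᵢ = 1.218 > 1, so g(0) = 0.269 > 0 and g(1) = -0.218 < 0.
Newton–Raphson from ψ = 0.5:
  ψ = 0.500: g = 0.0679, g' = -0.417 → ψ = 0.663
  ψ = 0.663: g = -0.0044, g' = -0.478 → ψ = 0.654
Converged at ψ = 0.654.
Compositions from xᵢ = zᵢ/(1+ψ(Kᵢ−1)), yᵢ = Kᵢxᵢ:
  cyclohexane: x = 0.471, y = 0.791
  n-octane: x = 0.191, y = 0.084
  ethylbenzene: x = 0.338, y = 0.125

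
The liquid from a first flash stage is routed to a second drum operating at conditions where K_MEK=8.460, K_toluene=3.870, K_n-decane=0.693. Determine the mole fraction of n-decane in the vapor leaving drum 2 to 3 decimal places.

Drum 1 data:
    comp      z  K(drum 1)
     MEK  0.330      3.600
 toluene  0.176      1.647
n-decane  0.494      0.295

Drum 1:
Rachford–Rice: g(ψ₁) = Σ zᵢ(Kᵢ−1)/(1+ψ₁(Kᵢ−1)) = 0.
Check two-phase: ΣzᵢKᵢ = 1.624 > 1 and Σzᵢ/Kᵢ = 1.873 > 1, so g(0) = 0.624 > 0 and g(1) = -0.873 < 0.
Newton iteration, ψ₁⁰ = 0.5:
  ψ₁ = 0.500: g = -0.0788, g' = -1.049 → ψ₁ = 0.425
Converged at ψ₁ = 0.425.
Drum-1 compositions:
  MEK: x = 0.157, y = 0.565
  toluene: x = 0.138, y = 0.227
  n-decane: x = 0.705, y = 0.208
Drum-2 feed = drum-1 liquid: z₂ = (0.1568, 0.1381, 0.7051).
Drum 2:
Material balance + equilibrium reduce to Σ zᵢ(Kᵢ−1)/(1+ψ₂(Kᵢ−1)) = 0.
Feasibility: ΣzᵢKᵢ = 2.350, Σzᵢ/Kᵢ = 1.072 — both > 1, two phases present.
Iterate (Newton) starting at ψ₂ = 0.48:
  ψ₂ = 0.480: g = 0.1682, g' = -0.709 → ψ₂ = 0.717
  ψ₂ = 0.717: g = 0.0361, g' = -0.447 → ψ₂ = 0.798
  ψ₂ = 0.798: g = 0.0019, g' = -0.402 → ψ₂ = 0.803
Converged at ψ₂ = 0.803.
  MEK: x = 0.022, y = 0.190
  toluene: x = 0.042, y = 0.162
  n-decane: x = 0.936, y = 0.648

y_n-decane (drum 2) = 0.648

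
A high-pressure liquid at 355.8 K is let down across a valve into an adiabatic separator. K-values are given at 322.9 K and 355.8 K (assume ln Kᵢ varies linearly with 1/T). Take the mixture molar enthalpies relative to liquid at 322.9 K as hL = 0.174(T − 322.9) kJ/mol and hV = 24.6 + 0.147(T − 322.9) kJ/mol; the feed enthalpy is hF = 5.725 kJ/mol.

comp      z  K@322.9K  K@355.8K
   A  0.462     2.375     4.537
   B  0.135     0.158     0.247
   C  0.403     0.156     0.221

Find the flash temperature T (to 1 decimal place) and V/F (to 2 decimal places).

T = 326.5 K, V/F = 0.21

Adiabatic flash: solve Rachford–Rice at each trial T, then check hF = ψ·hV(T) + (1−ψ)·hL(T).
  T = 322.9 K: K = (2.375, 0.158, 0.156), RR gives ψ = 0.156, H_out = 3.849 kJ/mol
  T = 355.8 K: K = (4.537, 0.247, 0.221), RR gives ψ = 0.446, H_out = 16.298 kJ/mol
  T = 339.4 K: K = (3.338, 0.200, 0.187), RR gives ψ = 0.341, H_out = 11.097 kJ/mol
  T = 331.1 K: K = (2.825, 0.178, 0.171), RR gives ψ = 0.264, H_out = 7.857 kJ/mol
  T = 327.0 K: K = (2.593, 0.168, 0.164), RR gives ψ = 0.215, H_out = 5.986 kJ/mol
  T = 324.9 K: K = (2.480, 0.163, 0.160), RR gives ψ = 0.187, H_out = 4.930 kJ/mol
Linear interpolation between T = 324.9 (H_out = 4.930) and T = 327.0 (H_out = 5.986) on hF = 5.725 gives T ≈ 326.5 K, at which ψ = 0.21.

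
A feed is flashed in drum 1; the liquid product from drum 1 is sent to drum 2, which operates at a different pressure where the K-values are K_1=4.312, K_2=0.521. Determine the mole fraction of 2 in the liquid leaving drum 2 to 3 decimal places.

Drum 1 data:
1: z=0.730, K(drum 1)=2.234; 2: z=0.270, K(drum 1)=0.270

Drum 1:
Material balance + equilibrium reduce to Σ zᵢ(Kᵢ−1)/(1+ψ₁(Kᵢ−1)) = 0.
g(0) = ΣzᵢKᵢ − 1 = 0.704 and g(1) = 1 − Σzᵢ/Kᵢ = -0.327, so a root lies in (0, 1).
Iterate (Newton) starting at ψ₁ = 0.53:
  ψ₁ = 0.530: g = 0.2231, g' = -0.789 → ψ₁ = 0.813
  ψ₁ = 0.813: g = -0.0349, g' = -1.147 → ψ₁ = 0.782
  ψ₁ = 0.782: g = -0.0012, g' = -1.070 → ψ₁ = 0.781
Converged at ψ₁ = 0.781.
Drum-1 compositions:
  1: x = 0.372, y = 0.830
  2: x = 0.628, y = 0.170
Drum-2 feed = drum-1 liquid: z₂ = (0.3717, 0.6283).
Drum 2:
Rachford–Rice: g(ψ₂) = Σ zᵢ(Kᵢ−1)/(1+ψ₂(Kᵢ−1)) = 0.
Feasibility: ΣzᵢKᵢ = 1.930, Σzᵢ/Kᵢ = 1.292 — both > 1, two phases present.
Binary case is linear: z₁(K₁−1)(1+ψ₂(K₂−1)) + z₂(K₂−1)(1+ψ₂(K₁−1)) = 0
⇒ ψ₂ = [z₁(K₁−1)+z₂(K₂−1)] / [−(K₁−1)(K₂−1)] = 0.9301/1.5864 = 0.586
  1: x = 0.126, y = 0.545
  2: x = 0.874, y = 0.455

x_2 (drum 2) = 0.874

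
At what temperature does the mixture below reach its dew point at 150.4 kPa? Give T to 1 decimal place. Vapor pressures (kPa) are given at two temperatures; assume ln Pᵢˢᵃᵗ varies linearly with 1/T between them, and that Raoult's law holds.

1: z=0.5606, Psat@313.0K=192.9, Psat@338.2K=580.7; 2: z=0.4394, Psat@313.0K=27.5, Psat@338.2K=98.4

T = 333.8 K

Dew-point temperature: Σzᵢ·P/Pᵢˢᵃᵗ(T) = 1. Interpolate ln Pᵢˢᵃᵗ = aᵢ + bᵢ/T.
  T = 313.0 K: ΣzᵢP/Pᵢˢᵃᵗ = 2.8402
  T = 338.2 K: ΣzᵢP/Pᵢˢᵃᵗ = 0.8168
  T = 325.6 K: ΣzᵢP/Pᵢˢᵃᵗ = 1.4861
  T = 331.9 K: ΣzᵢP/Pᵢˢᵃᵗ = 1.0954
  T = 335.0 K: ΣzᵢP/Pᵢˢᵃᵗ = 0.9467
  T = 333.4 K: ΣzᵢP/Pᵢˢᵃᵗ = 1.0204
Interpolating between 333.4 K and 335.0 K gives T ≈ 333.8 K.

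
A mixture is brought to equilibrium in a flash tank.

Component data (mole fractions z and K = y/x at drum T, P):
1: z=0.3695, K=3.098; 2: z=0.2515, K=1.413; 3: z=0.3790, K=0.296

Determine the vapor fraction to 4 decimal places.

ψ = 0.5604

Rachford–Rice: g(ψ) = Σ zᵢ(Kᵢ−1)/(1+ψ(Kᵢ−1)) = 0.
g(0) = ΣzᵢKᵢ − 1 = 0.6123 and g(1) = 1 − Σzᵢ/Kᵢ = -0.5777, so a root lies in (0, 1).
Iterate (Newton) starting at ψ = 0.5:
  ψ = 0.5000: g = 0.05267, g' = -0.8642 → ψ = 0.5610
  ψ = 0.5610: g = -0.00051, g' = -0.8845 → ψ = 0.5604
Converged at ψ = 0.5604.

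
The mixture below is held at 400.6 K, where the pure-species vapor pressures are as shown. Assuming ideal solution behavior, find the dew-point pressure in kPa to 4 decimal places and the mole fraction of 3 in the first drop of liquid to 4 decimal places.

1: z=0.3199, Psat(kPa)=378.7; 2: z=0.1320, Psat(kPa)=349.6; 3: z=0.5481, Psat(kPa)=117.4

Pdew = 169.7516 kPa, x_3 = 0.7925

At the dew point ψ → 1, so Σzᵢ/Kᵢ = 1 with Kᵢ = Pᵢˢᵃᵗ/P ⇒ 1/P = Σzᵢ/Pᵢˢᵃᵗ.
1/P = 0.3199/378.7 + 0.1320/349.6 + 0.5481/117.4 = 0.0058910 ⇒ P = 169.7516 kPa
xᵢ = zᵢP/Pᵢˢᵃᵗ ⇒ x_3 = 0.5481·169.7516/117.4 = 0.7925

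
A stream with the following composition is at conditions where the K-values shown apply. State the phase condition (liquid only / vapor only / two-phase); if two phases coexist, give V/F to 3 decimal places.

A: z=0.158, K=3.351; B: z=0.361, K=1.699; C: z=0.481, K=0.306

two-phase, V/F = 0.306

ΣzᵢKᵢ = 1.290; Σzᵢ/Kᵢ = 1.832.
Both exceed 1, so a two-phase solution exists.
Newton–Raphson from ψ = 0.4:
  ψ = 0.400: g = -0.0735, g' = -0.784 → ψ = 0.306
Converged at ψ = 0.306.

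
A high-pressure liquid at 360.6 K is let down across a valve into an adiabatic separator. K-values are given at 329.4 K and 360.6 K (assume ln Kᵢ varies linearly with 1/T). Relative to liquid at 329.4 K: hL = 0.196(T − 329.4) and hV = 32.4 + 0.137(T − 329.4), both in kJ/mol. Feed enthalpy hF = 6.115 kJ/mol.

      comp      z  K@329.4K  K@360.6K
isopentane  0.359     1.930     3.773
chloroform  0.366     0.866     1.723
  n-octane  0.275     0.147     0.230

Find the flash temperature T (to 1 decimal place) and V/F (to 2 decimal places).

T = 331.3 K, V/F = 0.18

Adiabatic flash: solve Rachford–Rice at each trial T, then check hF = ψ·hV(T) + (1−ψ)·hL(T).
  T = 329.4 K: K = (1.930, 0.866, 0.147), RR gives ψ = 0.099, H_out = 3.195 kJ/mol
  T = 360.6 K: K = (3.773, 1.723, 0.230), RR gives ψ = 0.745, H_out = 28.883 kJ/mol
  T = 345.0 K: K = (2.740, 1.241, 0.186), RR gives ψ = 0.540, H_out = 20.069 kJ/mol
  T = 337.2 K: K = (2.309, 1.041, 0.166), RR gives ψ = 0.369, H_out = 13.319 kJ/mol
  T = 333.3 K: K = (2.113, 0.950, 0.156), RR gives ψ = 0.250, H_out = 8.816 kJ/mol
  T = 331.4 K: K = (2.022, 0.909, 0.152), RR gives ψ = 0.181, H_out = 6.240 kJ/mol
Linear interpolation between T = 329.4 (H_out = 3.195) and T = 331.4 (H_out = 6.240) on hF = 6.115 gives T ≈ 331.3 K, at which ψ = 0.18.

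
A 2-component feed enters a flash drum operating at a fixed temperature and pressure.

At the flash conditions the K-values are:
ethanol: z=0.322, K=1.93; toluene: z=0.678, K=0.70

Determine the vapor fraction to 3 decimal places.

ψ = 0.344

Let ψ = V/F and solve Σ zᵢ(Kᵢ−1)/(1+ψ(Kᵢ−1)) = 0.
Check two-phase: ΣzᵢKᵢ = 1.096 > 1 and Σzᵢ/Kᵢ = 1.135 > 1, so g(0) = 0.096 > 0 and g(1) = -0.135 < 0.
Iterate (Newton) starting at ψ = 0.63:
  ψ = 0.630: g = -0.0620, g' = -0.204 → ψ = 0.325
  ψ = 0.325: g = 0.0045, g' = -0.239 → ψ = 0.344
Converged at ψ = 0.344.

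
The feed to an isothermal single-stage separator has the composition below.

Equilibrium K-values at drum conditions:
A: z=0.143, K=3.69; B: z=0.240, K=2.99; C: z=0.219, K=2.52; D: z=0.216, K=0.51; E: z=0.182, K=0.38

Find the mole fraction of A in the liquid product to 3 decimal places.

Newton–Raphson from ψ = 0.34:
  ψ = 0.340: g = 0.4353, g' = -1.027 → ψ = 0.764
  ψ = 0.764: g = 0.0861, g' = -0.754 → ψ = 0.878
  ψ = 0.878: g = -0.0025, g' = -0.807 → ψ = 0.875
Converged at ψ = 0.875.
Compositions from xᵢ = zᵢ/(1+ψ(Kᵢ−1)), yᵢ = Kᵢxᵢ:
  A: x = 0.043, y = 0.157
  B: x = 0.088, y = 0.262
  C: x = 0.094, y = 0.237
  D: x = 0.378, y = 0.193
  E: x = 0.398, y = 0.151

x_A = 0.043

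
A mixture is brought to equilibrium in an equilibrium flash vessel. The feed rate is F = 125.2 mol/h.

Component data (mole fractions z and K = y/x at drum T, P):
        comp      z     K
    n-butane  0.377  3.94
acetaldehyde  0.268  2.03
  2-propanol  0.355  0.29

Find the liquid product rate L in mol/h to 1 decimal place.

Let ψ = V/F and solve Σ zᵢ(Kᵢ−1)/(1+ψ(Kᵢ−1)) = 0.
Feasibility: ΣzᵢKᵢ = 2.132, Σzᵢ/Kᵢ = 1.452 — both > 1, two phases present.
Newton–Raphson from ψ = 0.5:
  ψ = 0.500: g = 0.2402, g' = -1.088 → ψ = 0.721
  ψ = 0.721: g = -0.0024, g' = -1.179 → ψ = 0.719
Converged at ψ = 0.719.
Then V = ψ·F = 0.7187·125.2 = 90.0 mol/h and L = F − V = 35.2 mol/h.

L = 35.2 mol/h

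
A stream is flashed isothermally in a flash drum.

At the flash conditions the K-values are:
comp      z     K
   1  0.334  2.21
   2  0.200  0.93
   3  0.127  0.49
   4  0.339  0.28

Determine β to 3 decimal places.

β = 0.124

Material balance + equilibrium reduce to Σ zᵢ(Kᵢ−1)/(1+β(Kᵢ−1)) = 0.
Check two-phase: ΣzᵢKᵢ = 1.081 > 1 and Σzᵢ/Kᵢ = 1.836 > 1, so g(0) = 0.081 > 0 and g(1) = -0.836 < 0.
Newton–Raphson from β = 0.66:
  β = 0.660: g = -0.3527, g' = -0.865 → β = 0.252
  β = 0.252: g = -0.0773, g' = -0.594 → β = 0.122
  β = 0.122: g = 0.0012, g' = -0.621 → β = 0.124
Converged at β = 0.124.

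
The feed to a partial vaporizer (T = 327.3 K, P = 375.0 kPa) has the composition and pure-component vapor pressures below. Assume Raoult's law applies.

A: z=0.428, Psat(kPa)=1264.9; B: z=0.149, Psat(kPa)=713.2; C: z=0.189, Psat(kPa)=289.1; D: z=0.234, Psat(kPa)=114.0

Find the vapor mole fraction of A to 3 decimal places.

Raoult's law: Kᵢ = Pᵢˢᵃᵗ/P = Pᵢˢᵃᵗ/375.0.
  K_A = 1264.9/375.0 = 3.37307, K_B = 713.2/375.0 = 1.90187, K_C = 289.1/375.0 = 0.77093, K_D = 114.0/375.0 = 0.30400
Newton iteration, β⁰ = 0.58:
  β = 0.580: g = 0.1926, g' = -0.811 → β = 0.817
  β = 0.817: g = -0.0083, g' = -0.944 → β = 0.809
Converged at β = 0.809.
Compositions from xᵢ = zᵢ/(1+β(Kᵢ−1)), yᵢ = Kᵢxᵢ:
  A: x = 0.147, y = 0.495
  B: x = 0.086, y = 0.164
  C: x = 0.232, y = 0.179
  D: x = 0.535, y = 0.163

y_A = 0.495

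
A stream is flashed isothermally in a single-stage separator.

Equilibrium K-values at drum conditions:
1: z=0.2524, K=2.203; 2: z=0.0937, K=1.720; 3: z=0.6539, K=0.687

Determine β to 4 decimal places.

Rachford–Rice: g(β) = Σ zᵢ(Kᵢ−1)/(1+β(Kᵢ−1)) = 0.
Check two-phase: ΣzᵢKᵢ = 1.1664 > 1 and Σzᵢ/Kᵢ = 1.1209 > 1, so g(0) = 0.1664 > 0 and g(1) = -0.1209 < 0.
Newton iteration, β⁰ = 0.67:
  β = 0.6700: g = -0.04535, g' = -0.2367 → β = 0.4784
  β = 0.4784: g = 0.00219, g' = -0.2626 → β = 0.4867
  β = 0.4867: g = 0.00001, g' = -0.2611 → β = 0.4868
Converged at β = 0.4868.

β = 0.4868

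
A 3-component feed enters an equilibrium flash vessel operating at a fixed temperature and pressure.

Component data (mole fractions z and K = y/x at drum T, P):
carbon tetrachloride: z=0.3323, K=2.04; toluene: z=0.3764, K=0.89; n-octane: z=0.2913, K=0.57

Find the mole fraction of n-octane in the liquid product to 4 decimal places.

Let β = V/F and solve Σ zᵢ(Kᵢ−1)/(1+β(Kᵢ−1)) = 0.
g(0) = ΣzᵢKᵢ − 1 = 0.1789 and g(1) = 1 − Σzᵢ/Kᵢ = -0.0969, so a root lies in (0, 1).
Newton iteration, β⁰ = 0.4:
  β = 0.4000: g = 0.04947, g' = -0.2628 → β = 0.5883
  β = 0.5883: g = 0.00248, g' = -0.2401 → β = 0.5986
Converged at β = 0.5986.
Compositions from xᵢ = zᵢ/(1+β(Kᵢ−1)), yᵢ = Kᵢxᵢ:
  carbon tetrachloride: x = 0.2048, y = 0.4178
  toluene: x = 0.4029, y = 0.3586
  n-octane: x = 0.3923, y = 0.2236

x_n-octane = 0.3923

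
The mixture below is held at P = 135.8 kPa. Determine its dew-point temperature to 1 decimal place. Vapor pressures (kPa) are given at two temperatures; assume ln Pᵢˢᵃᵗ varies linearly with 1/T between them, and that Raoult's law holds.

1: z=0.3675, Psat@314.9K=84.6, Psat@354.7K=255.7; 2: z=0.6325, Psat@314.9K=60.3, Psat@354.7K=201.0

Dew-point temperature: Σzᵢ·P/Pᵢˢᵃᵗ(T) = 1. Interpolate ln Pᵢˢᵃᵗ = aᵢ + bᵢ/T.
  T = 314.9 K: ΣzᵢP/Pᵢˢᵃᵗ = 2.0143
  T = 354.7 K: ΣzᵢP/Pᵢˢᵃᵗ = 0.6225
  T = 334.8 K: ΣzᵢP/Pᵢˢᵃᵗ = 1.0811
  T = 344.8 K: ΣzᵢP/Pᵢˢᵃᵗ = 0.8127
  T = 339.8 K: ΣzᵢP/Pᵢˢᵃᵗ = 0.9354
  T = 337.3 K: ΣzᵢP/Pᵢˢᵃᵗ = 1.0051
Interpolating between 337.3 K and 339.8 K gives T ≈ 337.5 K.

T = 337.5 K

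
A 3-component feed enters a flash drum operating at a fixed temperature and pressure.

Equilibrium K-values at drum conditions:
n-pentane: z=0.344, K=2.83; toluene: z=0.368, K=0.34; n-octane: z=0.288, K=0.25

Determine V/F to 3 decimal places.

V/F = 0.133

Rachford–Rice: g(V/F) = Σ zᵢ(Kᵢ−1)/(1+V/F(Kᵢ−1)) = 0.
g(0) = ΣzᵢKᵢ − 1 = 0.171 and g(1) = 1 − Σzᵢ/Kᵢ = -1.356, so a root lies in (0, 1).
Newton–Raphson from V/F = 0.64:
  V/F = 0.640: g = -0.5459, g' = -1.324 → V/F = 0.228
  V/F = 0.228: g = -0.1019, g' = -1.032 → V/F = 0.129
  V/F = 0.129: g = 0.0048, g' = -1.144 → V/F = 0.133
Converged at V/F = 0.133.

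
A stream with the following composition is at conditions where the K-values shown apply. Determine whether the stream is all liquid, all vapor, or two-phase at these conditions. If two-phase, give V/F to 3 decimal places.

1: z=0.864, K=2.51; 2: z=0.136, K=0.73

ΣzᵢKᵢ = 2.268; Σzᵢ/Kᵢ = 0.531.
Since Σzᵢ/Kᵢ < 1 the mixture is above its dew point — single vapor phase.

all vapor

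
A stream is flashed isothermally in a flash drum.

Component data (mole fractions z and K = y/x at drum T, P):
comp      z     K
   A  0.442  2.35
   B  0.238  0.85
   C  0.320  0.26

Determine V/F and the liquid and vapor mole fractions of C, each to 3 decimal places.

V/F = 0.419, x_C = 0.464, y_C = 0.121

Material balance + equilibrium reduce to Σ zᵢ(Kᵢ−1)/(1+V/F(Kᵢ−1)) = 0.
g(0) = ΣzᵢKᵢ − 1 = 0.324 and g(1) = 1 − Σzᵢ/Kᵢ = -0.699, so a root lies in (0, 1).
Newton–Raphson from V/F = 0.45:
  V/F = 0.450: g = -0.0221, g' = -0.712 → V/F = 0.419
Converged at V/F = 0.419.
Compositions from xᵢ = zᵢ/(1+V/F(Kᵢ−1)), yᵢ = Kᵢxᵢ:
  A: x = 0.282, y = 0.664
  B: x = 0.254, y = 0.216
  C: x = 0.464, y = 0.121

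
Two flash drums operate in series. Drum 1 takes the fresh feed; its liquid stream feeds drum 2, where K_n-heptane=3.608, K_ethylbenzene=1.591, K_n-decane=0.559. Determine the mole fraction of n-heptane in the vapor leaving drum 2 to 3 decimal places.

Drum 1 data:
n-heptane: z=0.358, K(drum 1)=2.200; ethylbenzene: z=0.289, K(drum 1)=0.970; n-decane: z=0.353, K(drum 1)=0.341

Drum 1:
Rachford–Rice: g(ψ₁) = Σ zᵢ(Kᵢ−1)/(1+ψ₁(Kᵢ−1)) = 0.
Feasibility: ΣzᵢKᵢ = 1.188, Σzᵢ/Kᵢ = 1.496 — both > 1, two phases present.
Newton–Raphson from ψ₁ = 0.59:
  ψ₁ = 0.590: g = -0.1379, g' = -0.587 → ψ₁ = 0.355
  ψ₁ = 0.355: g = -0.0113, g' = -0.515 → ψ₁ = 0.333
Converged at ψ₁ = 0.333.
Drum-1 compositions:
  n-heptane: x = 0.256, y = 0.563
  ethylbenzene: x = 0.292, y = 0.283
  n-decane: x = 0.452, y = 0.154
Drum-2 feed = drum-1 liquid: z₂ = (0.2557, 0.2919, 0.4524).
Drum 2:
Material balance + equilibrium reduce to Σ zᵢ(Kᵢ−1)/(1+ψ₂(Kᵢ−1)) = 0.
g(0) = ΣzᵢKᵢ − 1 = 0.640 and g(1) = 1 − Σzᵢ/Kᵢ = -0.064, so a root lies in (0, 1).
Iterate (Newton) starting at ψ₂ = 0.32:
  ψ₂ = 0.320: g = 0.2763, g' = -0.708 → ψ₂ = 0.710
  ψ₂ = 0.710: g = 0.0649, g' = -0.451 → ψ₂ = 0.854
  ψ₂ = 0.854: g = 0.0013, g' = -0.438 → ψ₂ = 0.857
Converged at ψ₂ = 0.857.
  n-heptane: x = 0.079, y = 0.285
  ethylbenzene: x = 0.194, y = 0.308
  n-decane: x = 0.727, y = 0.406

y_n-heptane (drum 2) = 0.285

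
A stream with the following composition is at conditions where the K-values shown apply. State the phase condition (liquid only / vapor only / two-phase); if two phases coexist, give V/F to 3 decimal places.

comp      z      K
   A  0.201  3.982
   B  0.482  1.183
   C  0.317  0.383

two-phase, V/F = 0.570

ΣzᵢKᵢ = 1.492; Σzᵢ/Kᵢ = 1.286.
Both exceed 1, so a two-phase solution exists.
Rachford–Rice: g(ψ) = Σ zᵢ(Kᵢ−1)/(1+ψ(Kᵢ−1)) = 0.
Newton–Raphson from ψ = 0.5:
  ψ = 0.500: g = 0.0386, g' = -0.554 → ψ = 0.570
Converged at ψ = 0.570.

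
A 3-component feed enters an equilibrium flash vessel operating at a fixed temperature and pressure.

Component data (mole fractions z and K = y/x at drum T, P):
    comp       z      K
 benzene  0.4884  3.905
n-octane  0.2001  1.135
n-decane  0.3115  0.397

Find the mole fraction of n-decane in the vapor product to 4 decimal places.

y_n-decane = 0.2729

Rachford–Rice: g(β) = Σ zᵢ(Kᵢ−1)/(1+β(Kᵢ−1)) = 0.
Feasibility: ΣzᵢKᵢ = 2.2580, Σzᵢ/Kᵢ = 1.0860 — both > 1, two phases present.
Newton–Raphson from β = 0.5:
  β = 0.5000: g = 0.33491, g' = -0.9206 → β = 0.8638
  β = 0.8638: g = 0.03646, g' = -0.8310 → β = 0.9077
  β = 0.9077: g = -0.00075, g' = -0.8673 → β = 0.9068
Converged at β = 0.9068.
Compositions from xᵢ = zᵢ/(1+β(Kᵢ−1)), yᵢ = Kᵢxᵢ:
  benzene: x = 0.1344, y = 0.5248
  n-octane: x = 0.1783, y = 0.2023
  n-decane: x = 0.6873, y = 0.2729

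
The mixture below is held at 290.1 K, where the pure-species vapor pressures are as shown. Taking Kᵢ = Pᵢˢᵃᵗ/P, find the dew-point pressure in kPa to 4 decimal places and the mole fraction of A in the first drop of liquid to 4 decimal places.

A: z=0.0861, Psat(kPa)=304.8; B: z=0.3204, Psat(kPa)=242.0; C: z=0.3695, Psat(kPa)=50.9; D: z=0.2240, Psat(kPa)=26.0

Pdew = 57.2044 kPa, x_A = 0.0162

At the dew point ψ → 1, so Σzᵢ/Kᵢ = 1 with Kᵢ = Pᵢˢᵃᵗ/P ⇒ 1/P = Σzᵢ/Pᵢˢᵃᵗ.
1/P = 0.0861/304.8 + 0.3204/242.0 + 0.3695/50.9 + 0.2240/26.0 = 0.0174812 ⇒ P = 57.2044 kPa
xᵢ = zᵢP/Pᵢˢᵃᵗ ⇒ x_A = 0.0861·57.2044/304.8 = 0.0162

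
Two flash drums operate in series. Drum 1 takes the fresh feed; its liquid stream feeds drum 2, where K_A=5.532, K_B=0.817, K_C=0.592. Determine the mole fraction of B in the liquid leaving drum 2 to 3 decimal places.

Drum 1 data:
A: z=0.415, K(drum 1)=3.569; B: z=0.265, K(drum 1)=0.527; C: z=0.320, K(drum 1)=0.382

x_B (drum 2) = 0.377

Drum 1:
Newton–Raphson from ψ₁ = 0.66:
  ψ₁ = 0.660: g = -0.1207, g' = -0.851 → ψ₁ = 0.518
  ψ₁ = 0.518: g = 0.0004, g' = -0.873 → ψ₁ = 0.519
Converged at ψ₁ = 0.519.
Drum-1 compositions:
  A: x = 0.178, y = 0.635
  B: x = 0.351, y = 0.185
  C: x = 0.471, y = 0.180
Drum-2 feed = drum-1 liquid: z₂ = (0.1779, 0.3511, 0.4709).
Drum 2:
Let ψ₂ = V/F and solve Σ zᵢ(Kᵢ−1)/(1+ψ₂(Kᵢ−1)) = 0.
Check two-phase: ΣzᵢKᵢ = 1.550 > 1 and Σzᵢ/Kᵢ = 1.257 > 1, so g(0) = 0.550 > 0 and g(1) = -0.257 < 0.
Newton iteration, ψ₂⁰ = 0.5:
  ψ₂ = 0.500: g = -0.0652, g' = -0.481 → ψ₂ = 0.364
  ψ₂ = 0.364: g = 0.0096, g' = -0.642 → ψ₂ = 0.379
  ψ₂ = 0.379: g = 0.0002, g' = -0.618 → ψ₂ = 0.380
Converged at ψ₂ = 0.380.
  A: x = 0.065, y = 0.362
  B: x = 0.377, y = 0.308
  C: x = 0.557, y = 0.330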